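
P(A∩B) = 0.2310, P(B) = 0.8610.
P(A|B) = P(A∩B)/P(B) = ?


P(A|B) = 0.2310/0.8610 = 0.2683

P(A|B) = 0.2683


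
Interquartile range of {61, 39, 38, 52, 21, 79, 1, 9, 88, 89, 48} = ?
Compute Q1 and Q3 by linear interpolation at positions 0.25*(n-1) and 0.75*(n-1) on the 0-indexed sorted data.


Sorted: 1, 9, 21, 38, 39, 48, 52, 61, 79, 88, 89
Q1 (25th %ile) = 29.5000
Q3 (75th %ile) = 70.0000
IQR = 70.0000 - 29.5000 = 40.5000

IQR = 40.5000


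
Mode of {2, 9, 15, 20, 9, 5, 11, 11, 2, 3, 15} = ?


Frequencies: 2:2, 3:1, 5:1, 9:2, 11:2, 15:2, 20:1
Max frequency = 2
Mode = 2, 9, 11, 15

Mode = 2, 9, 11, 15


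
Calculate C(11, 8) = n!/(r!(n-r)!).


C(11,8) = 11!/(8! × 3!)
= 39916800/(40320 × 6)
= 165

C(11,8) = 165


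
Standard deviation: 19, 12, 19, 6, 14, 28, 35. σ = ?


Mean = 19.0000
Variance = 82.8571
SD = sqrt(82.8571) = 9.1026

SD = 9.1026


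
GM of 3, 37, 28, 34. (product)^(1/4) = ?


Product = 3 × 37 × 28 × 34 = 105672
GM = 105672^(1/4) = 18.0298

GM = 18.0298


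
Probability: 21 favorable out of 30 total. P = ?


P = 21/30 = 0.7000

P = 0.7000


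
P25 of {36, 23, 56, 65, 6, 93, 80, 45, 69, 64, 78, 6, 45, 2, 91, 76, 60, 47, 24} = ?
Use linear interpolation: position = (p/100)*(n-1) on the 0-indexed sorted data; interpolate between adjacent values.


Sorted: 2, 6, 6, 23, 24, 36, 45, 45, 47, 56, 60, 64, 65, 69, 76, 78, 80, 91, 93
n = 19
Index = 25/100 * 18 = 4.5000
Lower = data[4] = 24, Upper = data[5] = 36
P25 = 24 + 0.5000*(12) = 30.0000

P25 = 30.0000


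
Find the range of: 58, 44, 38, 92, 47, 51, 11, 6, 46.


Max = 92, Min = 6
Range = 92 - 6 = 86

Range = 86


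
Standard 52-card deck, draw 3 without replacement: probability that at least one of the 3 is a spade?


P(at least one) = 1 - P(none)
P(none) = (39/52) × (38/51) × (37/50) = 0.413529
P(at least one) = 1 - 0.413529 = 0.5865

P = 0.5865


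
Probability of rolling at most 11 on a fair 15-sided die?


Favorable outcomes (roll ≤ 11): 11
Total outcomes = 15
P = 11/15 = 0.7333

P = 0.7333


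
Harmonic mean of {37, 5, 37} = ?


Sum of reciprocals = 1/37 + 1/5 + 1/37 = 0.254054
HM = 3/0.254054 = 11.8085

HM = 11.8085


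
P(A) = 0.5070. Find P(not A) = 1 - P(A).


P(not A) = 1 - 0.5070 = 0.4930

P(not A) = 0.4930


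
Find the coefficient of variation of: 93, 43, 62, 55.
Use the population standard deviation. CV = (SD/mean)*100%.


Mean = 63.2500
SD = 18.4713
CV = (18.4713/63.2500)*100 = 29.2036%

CV = 29.2036%


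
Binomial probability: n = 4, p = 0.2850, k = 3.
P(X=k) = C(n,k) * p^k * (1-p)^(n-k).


C(4,3) = 4
p^3 = 0.023149
(1-p)^1 = 0.715000
P = 4 * 0.023149 * 0.715000 = 0.0662

P(X=3) = 0.0662


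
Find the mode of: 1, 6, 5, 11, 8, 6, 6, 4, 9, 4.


Frequencies: 1:1, 4:2, 5:1, 6:3, 8:1, 9:1, 11:1
Max frequency = 3
Mode = 6

Mode = 6


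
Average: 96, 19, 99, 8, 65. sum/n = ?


Sum = 96 + 19 + 99 + 8 + 65 = 287
n = 5
Mean = 287/5 = 57.4000

Mean = 57.4000


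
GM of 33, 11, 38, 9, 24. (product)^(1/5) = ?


Product = 33 × 11 × 38 × 9 × 24 = 2979504
GM = 2979504^(1/5) = 19.7165

GM = 19.7165


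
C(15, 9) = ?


C(15,9) = 15!/(9! × 6!)
= 1307674368000/(362880 × 720)
= 5005

C(15,9) = 5005


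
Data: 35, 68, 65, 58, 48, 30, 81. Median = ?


Sorted: 30, 35, 48, 58, 65, 68, 81
n = 7 (odd)
Middle value = 58

Median = 58


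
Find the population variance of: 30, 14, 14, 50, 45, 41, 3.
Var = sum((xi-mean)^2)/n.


Mean = 28.1429
Squared deviations: 3.4490, 200.0204, 200.0204, 477.7347, 284.1633, 165.3061, 632.1633
Sum = 1962.8571
Variance = 1962.8571/7 = 280.4082

Variance = 280.4082


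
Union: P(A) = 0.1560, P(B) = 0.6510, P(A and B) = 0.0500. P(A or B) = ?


P(A∪B) = 0.1560 + 0.6510 - 0.0500
= 0.8070 - 0.0500
= 0.7570

P(A∪B) = 0.7570


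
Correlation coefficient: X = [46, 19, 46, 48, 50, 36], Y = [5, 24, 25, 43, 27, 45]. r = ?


Mean X = 40.8333, Mean Y = 28.1667
SD X = 10.714735, SD Y = 13.346868
Cov = -5.138889
r = -5.138889/(10.714735*13.346868) = -0.0359

r = -0.0359


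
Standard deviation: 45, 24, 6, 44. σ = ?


Mean = 29.7500
Variance = 258.1875
SD = sqrt(258.1875) = 16.0682

SD = 16.0682


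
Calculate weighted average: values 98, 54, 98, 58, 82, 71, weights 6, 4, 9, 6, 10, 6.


Numerator = 98*6 + 54*4 + 98*9 + 58*6 + 82*10 + 71*6 = 3280
Denominator = 6 + 4 + 9 + 6 + 10 + 6 = 41
WM = 3280/41 = 80.0000

WM = 80.0000


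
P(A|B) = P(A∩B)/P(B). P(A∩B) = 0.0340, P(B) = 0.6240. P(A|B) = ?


P(A|B) = 0.0340/0.6240 = 0.0545

P(A|B) = 0.0545


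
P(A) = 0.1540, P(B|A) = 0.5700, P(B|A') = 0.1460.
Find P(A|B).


P(B) = P(B|A)*P(A) + P(B|A')*P(A')
= 0.5700*0.1540 + 0.1460*0.8460
= 0.087780 + 0.123516 = 0.211296
P(A|B) = 0.087780/0.211296 = 0.4154

P(A|B) = 0.4154


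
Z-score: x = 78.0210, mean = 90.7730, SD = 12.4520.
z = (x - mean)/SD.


z = (78.0210 - 90.7730)/12.4520
= -12.7520/12.4520
= -1.0241

z = -1.0241


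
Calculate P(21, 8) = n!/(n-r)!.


P(21,8) = 21!/13!
= 51090942171709440000/6227020800
= 8204716800

P(21,8) = 8204716800


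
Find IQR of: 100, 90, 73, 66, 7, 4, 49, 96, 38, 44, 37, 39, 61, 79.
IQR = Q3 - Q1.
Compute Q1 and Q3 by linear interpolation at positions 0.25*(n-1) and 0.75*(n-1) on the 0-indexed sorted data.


Sorted: 4, 7, 37, 38, 39, 44, 49, 61, 66, 73, 79, 90, 96, 100
Q1 (25th %ile) = 38.2500
Q3 (75th %ile) = 77.5000
IQR = 77.5000 - 38.2500 = 39.2500

IQR = 39.2500


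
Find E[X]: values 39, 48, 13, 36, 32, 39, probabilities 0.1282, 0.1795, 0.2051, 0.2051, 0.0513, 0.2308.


E[X] = 39*0.1282 + 48*0.1795 + 13*0.2051 + 36*0.2051 + 32*0.0513 + 39*0.2308
= 4.9998 + 8.6160 + 2.6663 + 7.3836 + 1.6416 + 9.0012
= 34.3085

E[X] = 34.3085


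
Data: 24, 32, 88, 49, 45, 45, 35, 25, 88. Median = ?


Sorted: 24, 25, 32, 35, 45, 45, 49, 88, 88
n = 9 (odd)
Middle value = 45

Median = 45


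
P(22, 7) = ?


P(22,7) = 22!/15!
= 1124000727777607680000/1307674368000
= 859541760

P(22,7) = 859541760


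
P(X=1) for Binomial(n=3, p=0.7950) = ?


C(3,1) = 3
p^1 = 0.795000
(1-p)^2 = 0.042025
P = 3 * 0.795000 * 0.042025 = 0.1002

P(X=1) = 0.1002


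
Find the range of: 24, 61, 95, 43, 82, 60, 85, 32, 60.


Max = 95, Min = 24
Range = 95 - 24 = 71

Range = 71


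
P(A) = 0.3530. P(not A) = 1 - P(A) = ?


P(not A) = 1 - 0.3530 = 0.6470

P(not A) = 0.6470


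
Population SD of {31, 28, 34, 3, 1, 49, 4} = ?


Mean = 21.4286
Variance = 301.9592
SD = sqrt(301.9592) = 17.3770

SD = 17.3770


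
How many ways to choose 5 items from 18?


C(18,5) = 18!/(5! × 13!)
= 6402373705728000/(120 × 6227020800)
= 8568

C(18,5) = 8568


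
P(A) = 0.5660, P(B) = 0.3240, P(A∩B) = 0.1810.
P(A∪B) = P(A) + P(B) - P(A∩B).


P(A∪B) = 0.5660 + 0.3240 - 0.1810
= 0.8900 - 0.1810
= 0.7090

P(A∪B) = 0.7090


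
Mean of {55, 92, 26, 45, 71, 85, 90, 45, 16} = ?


Sum = 55 + 92 + 26 + 45 + 71 + 85 + 90 + 45 + 16 = 525
n = 9
Mean = 525/9 = 58.3333

Mean = 58.3333


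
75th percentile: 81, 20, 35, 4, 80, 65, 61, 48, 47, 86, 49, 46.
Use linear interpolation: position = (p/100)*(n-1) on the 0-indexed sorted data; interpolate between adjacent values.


Sorted: 4, 20, 35, 46, 47, 48, 49, 61, 65, 80, 81, 86
n = 12
Index = 75/100 * 11 = 8.2500
Lower = data[8] = 65, Upper = data[9] = 80
P75 = 65 + 0.2500*(15) = 68.7500

P75 = 68.7500


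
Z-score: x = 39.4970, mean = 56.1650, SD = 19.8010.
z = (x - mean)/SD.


z = (39.4970 - 56.1650)/19.8010
= -16.6680/19.8010
= -0.8418

z = -0.8418


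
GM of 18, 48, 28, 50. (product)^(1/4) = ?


Product = 18 × 48 × 28 × 50 = 1209600
GM = 1209600^(1/4) = 33.1635

GM = 33.1635


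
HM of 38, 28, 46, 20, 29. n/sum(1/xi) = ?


Sum of reciprocals = 1/38 + 1/28 + 1/46 + 1/20 + 1/29 = 0.168252
HM = 5/0.168252 = 29.7173

HM = 29.7173


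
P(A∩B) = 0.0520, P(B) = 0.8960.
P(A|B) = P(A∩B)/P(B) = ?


P(A|B) = 0.0520/0.8960 = 0.0580

P(A|B) = 0.0580


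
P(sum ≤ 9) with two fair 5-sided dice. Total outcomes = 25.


Total outcomes = 5×5 = 25
Favorable (sum ≤ 9): 24
P = 24/25 = 0.9600

P = 0.9600


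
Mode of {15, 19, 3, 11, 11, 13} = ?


Frequencies: 3:1, 11:2, 13:1, 15:1, 19:1
Max frequency = 2
Mode = 11

Mode = 11


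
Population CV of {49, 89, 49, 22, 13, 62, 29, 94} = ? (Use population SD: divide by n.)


Mean = 50.8750
SD = 27.8183
CV = (27.8183/50.8750)*100 = 54.6798%

CV = 54.6798%


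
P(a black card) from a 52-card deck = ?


26 black cards in 52 cards
P = 26/52 = 0.5000

P = 0.5000


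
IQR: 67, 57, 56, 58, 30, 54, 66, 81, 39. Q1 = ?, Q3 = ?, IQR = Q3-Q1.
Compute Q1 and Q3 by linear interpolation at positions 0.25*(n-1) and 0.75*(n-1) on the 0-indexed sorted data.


Sorted: 30, 39, 54, 56, 57, 58, 66, 67, 81
Q1 (25th %ile) = 54.0000
Q3 (75th %ile) = 66.0000
IQR = 66.0000 - 54.0000 = 12.0000

IQR = 12.0000


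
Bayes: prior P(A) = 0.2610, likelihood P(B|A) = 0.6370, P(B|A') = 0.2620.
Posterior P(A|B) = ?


P(B) = P(B|A)*P(A) + P(B|A')*P(A')
= 0.6370*0.2610 + 0.2620*0.7390
= 0.166257 + 0.193618 = 0.359875
P(A|B) = 0.166257/0.359875 = 0.4620

P(A|B) = 0.4620


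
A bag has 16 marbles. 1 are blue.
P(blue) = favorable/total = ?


P = 1/16 = 0.0625

P = 0.0625


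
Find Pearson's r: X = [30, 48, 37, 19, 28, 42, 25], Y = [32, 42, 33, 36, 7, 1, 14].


Mean X = 32.7143, Mean Y = 23.5714
SD X = 9.376479, SD Y = 14.782781
Cov = 10.163265
r = 10.163265/(9.376479*14.782781) = 0.0733

r = 0.0733


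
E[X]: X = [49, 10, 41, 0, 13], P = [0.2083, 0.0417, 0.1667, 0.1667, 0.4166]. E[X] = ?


E[X] = 49*0.2083 + 10*0.0417 + 41*0.1667 + 0*0.1667 + 13*0.4166
= 10.2067 + 0.4170 + 6.8347 + 0 + 5.4158
= 22.8742

E[X] = 22.8742


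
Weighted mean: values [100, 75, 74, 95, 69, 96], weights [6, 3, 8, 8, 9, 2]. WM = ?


Numerator = 100*6 + 75*3 + 74*8 + 95*8 + 69*9 + 96*2 = 2990
Denominator = 6 + 3 + 8 + 8 + 9 + 2 = 36
WM = 2990/36 = 83.0556

WM = 83.0556


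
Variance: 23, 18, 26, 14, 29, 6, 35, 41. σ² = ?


Mean = 24.0000
Squared deviations: 1.0000, 36.0000, 4.0000, 100.0000, 25.0000, 324.0000, 121.0000, 289.0000
Sum = 900.0000
Variance = 900.0000/8 = 112.5000

Variance = 112.5000


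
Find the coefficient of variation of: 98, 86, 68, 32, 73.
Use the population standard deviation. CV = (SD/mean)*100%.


Mean = 71.4000
SD = 22.3034
CV = (22.3034/71.4000)*100 = 31.2372%

CV = 31.2372%


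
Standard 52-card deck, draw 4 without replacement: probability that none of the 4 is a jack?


P(no jacks) = (48/52) × (47/51) × (46/50) × (45/49)
= 0.7187

P = 0.7187


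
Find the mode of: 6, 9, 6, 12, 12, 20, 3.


Frequencies: 3:1, 6:2, 9:1, 12:2, 20:1
Max frequency = 2
Mode = 6, 12

Mode = 6, 12


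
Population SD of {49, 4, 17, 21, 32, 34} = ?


Mean = 26.1667
Variance = 203.1389
SD = sqrt(203.1389) = 14.2527

SD = 14.2527


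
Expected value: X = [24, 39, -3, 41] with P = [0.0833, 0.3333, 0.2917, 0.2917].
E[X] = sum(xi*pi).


E[X] = 24*0.0833 + 39*0.3333 - 3*0.2917 + 41*0.2917
= 1.9992 + 12.9987 - 0.8751 + 11.9597
= 26.0825

E[X] = 26.0825


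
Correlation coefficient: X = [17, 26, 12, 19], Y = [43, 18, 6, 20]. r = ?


Mean X = 18.5000, Mean Y = 21.7500
SD X = 5.024938, SD Y = 13.386094
Cov = 10.375000
r = 10.375000/(5.024938*13.386094) = 0.1542

r = 0.1542


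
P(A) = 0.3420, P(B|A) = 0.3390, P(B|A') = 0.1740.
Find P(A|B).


P(B) = P(B|A)*P(A) + P(B|A')*P(A')
= 0.3390*0.3420 + 0.1740*0.6580
= 0.115938 + 0.114492 = 0.230430
P(A|B) = 0.115938/0.230430 = 0.5031

P(A|B) = 0.5031


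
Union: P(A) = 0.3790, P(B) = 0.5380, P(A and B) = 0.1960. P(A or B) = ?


P(A∪B) = 0.3790 + 0.5380 - 0.1960
= 0.9170 - 0.1960
= 0.7210

P(A∪B) = 0.7210


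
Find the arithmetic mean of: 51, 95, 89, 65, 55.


Sum = 51 + 95 + 89 + 65 + 55 = 355
n = 5
Mean = 355/5 = 71.0000

Mean = 71.0000


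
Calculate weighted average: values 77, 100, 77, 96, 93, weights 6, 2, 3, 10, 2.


Numerator = 77*6 + 100*2 + 77*3 + 96*10 + 93*2 = 2039
Denominator = 6 + 2 + 3 + 10 + 2 = 23
WM = 2039/23 = 88.6522

WM = 88.6522


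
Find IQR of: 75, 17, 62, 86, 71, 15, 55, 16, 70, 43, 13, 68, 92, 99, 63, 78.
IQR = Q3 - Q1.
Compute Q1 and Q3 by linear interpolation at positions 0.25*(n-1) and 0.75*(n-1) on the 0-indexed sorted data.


Sorted: 13, 15, 16, 17, 43, 55, 62, 63, 68, 70, 71, 75, 78, 86, 92, 99
Q1 (25th %ile) = 36.5000
Q3 (75th %ile) = 75.7500
IQR = 75.7500 - 36.5000 = 39.2500

IQR = 39.2500


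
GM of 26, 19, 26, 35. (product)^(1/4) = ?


Product = 26 × 19 × 26 × 35 = 449540
GM = 449540^(1/4) = 25.8936

GM = 25.8936


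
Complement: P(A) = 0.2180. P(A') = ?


P(not A) = 1 - 0.2180 = 0.7820

P(not A) = 0.7820


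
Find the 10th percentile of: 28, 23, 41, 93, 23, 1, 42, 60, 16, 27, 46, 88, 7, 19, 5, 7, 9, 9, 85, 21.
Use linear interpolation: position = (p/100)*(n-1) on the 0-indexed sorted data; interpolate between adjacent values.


Sorted: 1, 5, 7, 7, 9, 9, 16, 19, 21, 23, 23, 27, 28, 41, 42, 46, 60, 85, 88, 93
n = 20
Index = 10/100 * 19 = 1.9000
Lower = data[1] = 5, Upper = data[2] = 7
P10 = 5 + 0.9000*(2) = 6.8000

P10 = 6.8000


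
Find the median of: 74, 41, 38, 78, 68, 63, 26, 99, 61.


Sorted: 26, 38, 41, 61, 63, 68, 74, 78, 99
n = 9 (odd)
Middle value = 63

Median = 63


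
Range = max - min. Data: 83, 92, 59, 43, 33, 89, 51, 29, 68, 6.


Max = 92, Min = 6
Range = 92 - 6 = 86

Range = 86


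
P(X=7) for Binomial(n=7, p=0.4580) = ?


C(7,7) = 1
p^7 = 0.004227
(1-p)^0 = 1.000000
P = 1 * 0.004227 * 1.000000 = 0.0042

P(X=7) = 0.0042


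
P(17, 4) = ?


P(17,4) = 17!/13!
= 355687428096000/6227020800
= 57120

P(17,4) = 57120


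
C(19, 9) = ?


C(19,9) = 19!/(9! × 10!)
= 121645100408832000/(362880 × 3628800)
= 92378

C(19,9) = 92378


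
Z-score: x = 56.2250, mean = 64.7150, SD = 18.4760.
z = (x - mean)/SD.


z = (56.2250 - 64.7150)/18.4760
= -8.4900/18.4760
= -0.4595

z = -0.4595


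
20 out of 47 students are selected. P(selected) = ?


P = 20/47 = 0.4255

P = 0.4255


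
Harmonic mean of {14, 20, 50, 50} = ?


Sum of reciprocals = 1/14 + 1/20 + 1/50 + 1/50 = 0.161429
HM = 4/0.161429 = 24.7788

HM = 24.7788


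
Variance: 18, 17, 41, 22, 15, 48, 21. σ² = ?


Mean = 26.0000
Squared deviations: 64.0000, 81.0000, 225.0000, 16.0000, 121.0000, 484.0000, 25.0000
Sum = 1016.0000
Variance = 1016.0000/7 = 145.1429

Variance = 145.1429


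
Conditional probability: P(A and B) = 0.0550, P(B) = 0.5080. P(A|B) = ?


P(A|B) = 0.0550/0.5080 = 0.1083

P(A|B) = 0.1083


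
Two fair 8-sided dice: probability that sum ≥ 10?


Total outcomes = 8×8 = 64
Favorable (sum ≥ 10): 28
P = 28/64 = 0.4375

P = 0.4375


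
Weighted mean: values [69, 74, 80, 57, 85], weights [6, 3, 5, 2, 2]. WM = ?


Numerator = 69*6 + 74*3 + 80*5 + 57*2 + 85*2 = 1320
Denominator = 6 + 3 + 5 + 2 + 2 = 18
WM = 1320/18 = 73.3333

WM = 73.3333


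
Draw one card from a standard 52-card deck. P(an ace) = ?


4 aces in 52 cards
P = 4/52 = 0.0769

P = 0.0769


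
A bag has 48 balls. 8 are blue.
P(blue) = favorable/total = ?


P = 8/48 = 0.1667

P = 0.1667


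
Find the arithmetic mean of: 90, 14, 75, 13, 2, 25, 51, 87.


Sum = 90 + 14 + 75 + 13 + 2 + 25 + 51 + 87 = 357
n = 8
Mean = 357/8 = 44.6250

Mean = 44.6250


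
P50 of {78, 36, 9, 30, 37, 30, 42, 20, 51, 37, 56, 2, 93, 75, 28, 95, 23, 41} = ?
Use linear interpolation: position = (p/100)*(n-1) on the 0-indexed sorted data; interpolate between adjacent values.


Sorted: 2, 9, 20, 23, 28, 30, 30, 36, 37, 37, 41, 42, 51, 56, 75, 78, 93, 95
n = 18
Index = 50/100 * 17 = 8.5000
Lower = data[8] = 37, Upper = data[9] = 37
P50 = 37 + 0.5000*(0) = 37.0000

P50 = 37.0000


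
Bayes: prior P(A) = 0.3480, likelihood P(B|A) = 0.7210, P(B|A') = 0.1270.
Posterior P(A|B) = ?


P(B) = P(B|A)*P(A) + P(B|A')*P(A')
= 0.7210*0.3480 + 0.1270*0.6520
= 0.250908 + 0.082804 = 0.333712
P(A|B) = 0.250908/0.333712 = 0.7519

P(A|B) = 0.7519


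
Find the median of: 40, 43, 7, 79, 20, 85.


Sorted: 7, 20, 40, 43, 79, 85
n = 6 (even)
Middle values: 40 and 43
Median = (40+43)/2 = 41.5000

Median = 41.5000


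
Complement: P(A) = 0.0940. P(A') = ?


P(not A) = 1 - 0.0940 = 0.9060

P(not A) = 0.9060


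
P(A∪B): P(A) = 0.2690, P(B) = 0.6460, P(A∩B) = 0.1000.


P(A∪B) = 0.2690 + 0.6460 - 0.1000
= 0.9150 - 0.1000
= 0.8150

P(A∪B) = 0.8150


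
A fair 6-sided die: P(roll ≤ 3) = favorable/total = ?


Favorable outcomes (roll ≤ 3): 3
Total outcomes = 6
P = 3/6 = 0.5000

P = 0.5000


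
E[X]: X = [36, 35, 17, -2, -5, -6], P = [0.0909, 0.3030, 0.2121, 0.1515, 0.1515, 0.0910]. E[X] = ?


E[X] = 36*0.0909 + 35*0.3030 + 17*0.2121 - 2*0.1515 - 5*0.1515 - 6*0.0910
= 3.2724 + 10.6050 + 3.6057 - 0.3030 - 0.7575 - 0.5460
= 15.8766

E[X] = 15.8766


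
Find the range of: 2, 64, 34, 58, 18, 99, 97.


Max = 99, Min = 2
Range = 99 - 2 = 97

Range = 97


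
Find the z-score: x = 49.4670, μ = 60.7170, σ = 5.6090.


z = (49.4670 - 60.7170)/5.6090
= -11.2500/5.6090
= -2.0057

z = -2.0057


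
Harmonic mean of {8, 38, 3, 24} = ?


Sum of reciprocals = 1/8 + 1/38 + 1/3 + 1/24 = 0.526316
HM = 4/0.526316 = 7.6000

HM = 7.6000


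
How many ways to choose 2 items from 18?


C(18,2) = 18!/(2! × 16!)
= 6402373705728000/(2 × 20922789888000)
= 153

C(18,2) = 153


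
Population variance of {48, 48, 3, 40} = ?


Mean = 34.7500
Squared deviations: 175.5625, 175.5625, 1008.0625, 27.5625
Sum = 1386.7500
Variance = 1386.7500/4 = 346.6875

Variance = 346.6875


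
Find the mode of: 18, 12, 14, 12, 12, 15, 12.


Frequencies: 12:4, 14:1, 15:1, 18:1
Max frequency = 4
Mode = 12

Mode = 12


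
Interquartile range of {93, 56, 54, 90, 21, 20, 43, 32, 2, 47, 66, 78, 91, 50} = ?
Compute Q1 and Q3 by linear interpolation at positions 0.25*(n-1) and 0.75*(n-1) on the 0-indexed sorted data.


Sorted: 2, 20, 21, 32, 43, 47, 50, 54, 56, 66, 78, 90, 91, 93
Q1 (25th %ile) = 34.7500
Q3 (75th %ile) = 75.0000
IQR = 75.0000 - 34.7500 = 40.2500

IQR = 40.2500


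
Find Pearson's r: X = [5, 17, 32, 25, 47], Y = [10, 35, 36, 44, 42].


Mean X = 25.2000, Mean Y = 33.4000
SD X = 14.119490, SD Y = 12.191801
Cov = 132.520000
r = 132.520000/(14.119490*12.191801) = 0.7698

r = 0.7698


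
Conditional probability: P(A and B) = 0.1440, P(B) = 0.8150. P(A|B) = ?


P(A|B) = 0.1440/0.8150 = 0.1767

P(A|B) = 0.1767


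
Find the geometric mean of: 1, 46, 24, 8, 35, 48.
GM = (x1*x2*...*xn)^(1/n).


Product = 1 × 46 × 24 × 8 × 35 × 48 = 14837760
GM = 14837760^(1/6) = 15.6757

GM = 15.6757


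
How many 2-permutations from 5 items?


P(5,2) = 5!/3!
= 120/6
= 20

P(5,2) = 20


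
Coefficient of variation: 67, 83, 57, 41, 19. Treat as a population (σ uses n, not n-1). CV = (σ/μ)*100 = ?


Mean = 53.4000
SD = 21.9600
CV = (21.9600/53.4000)*100 = 41.1235%

CV = 41.1235%


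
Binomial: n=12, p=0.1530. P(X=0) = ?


C(12,0) = 1
p^0 = 1.000000
(1-p)^12 = 0.136333
P = 1 * 1.000000 * 0.136333 = 0.1363

P(X=0) = 0.1363


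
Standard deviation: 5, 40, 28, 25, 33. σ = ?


Mean = 26.2000
Variance = 138.1600
SD = sqrt(138.1600) = 11.7541

SD = 11.7541


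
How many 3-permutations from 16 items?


P(16,3) = 16!/13!
= 20922789888000/6227020800
= 3360

P(16,3) = 3360


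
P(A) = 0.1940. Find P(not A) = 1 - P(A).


P(not A) = 1 - 0.1940 = 0.8060

P(not A) = 0.8060


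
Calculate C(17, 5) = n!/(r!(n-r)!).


C(17,5) = 17!/(5! × 12!)
= 355687428096000/(120 × 479001600)
= 6188

C(17,5) = 6188


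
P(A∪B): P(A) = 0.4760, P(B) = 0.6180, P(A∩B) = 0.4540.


P(A∪B) = 0.4760 + 0.6180 - 0.4540
= 1.0940 - 0.4540
= 0.6400

P(A∪B) = 0.6400


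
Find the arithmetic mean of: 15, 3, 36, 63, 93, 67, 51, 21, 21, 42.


Sum = 15 + 3 + 36 + 63 + 93 + 67 + 51 + 21 + 21 + 42 = 412
n = 10
Mean = 412/10 = 41.2000

Mean = 41.2000


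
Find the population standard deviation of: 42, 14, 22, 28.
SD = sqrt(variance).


Mean = 26.5000
Variance = 104.7500
SD = sqrt(104.7500) = 10.2347

SD = 10.2347


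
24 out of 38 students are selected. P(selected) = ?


P = 24/38 = 0.6316

P = 0.6316


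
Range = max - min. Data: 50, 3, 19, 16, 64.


Max = 64, Min = 3
Range = 64 - 3 = 61

Range = 61


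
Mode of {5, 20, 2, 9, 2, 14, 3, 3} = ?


Frequencies: 2:2, 3:2, 5:1, 9:1, 14:1, 20:1
Max frequency = 2
Mode = 2, 3

Mode = 2, 3


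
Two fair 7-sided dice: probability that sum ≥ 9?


Total outcomes = 7×7 = 49
Favorable (sum ≥ 9): 21
P = 21/49 = 0.4286

P = 0.4286


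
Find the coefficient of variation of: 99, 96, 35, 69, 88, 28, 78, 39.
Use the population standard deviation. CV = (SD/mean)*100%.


Mean = 66.5000
SD = 26.8282
CV = (26.8282/66.5000)*100 = 40.3431%

CV = 40.3431%


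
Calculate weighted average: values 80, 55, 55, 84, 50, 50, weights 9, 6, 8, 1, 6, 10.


Numerator = 80*9 + 55*6 + 55*8 + 84*1 + 50*6 + 50*10 = 2374
Denominator = 9 + 6 + 8 + 1 + 6 + 10 = 40
WM = 2374/40 = 59.3500

WM = 59.3500


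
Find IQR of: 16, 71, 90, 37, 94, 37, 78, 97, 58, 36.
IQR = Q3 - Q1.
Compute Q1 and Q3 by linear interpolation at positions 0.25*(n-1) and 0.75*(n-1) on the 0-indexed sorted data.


Sorted: 16, 36, 37, 37, 58, 71, 78, 90, 94, 97
Q1 (25th %ile) = 37.0000
Q3 (75th %ile) = 87.0000
IQR = 87.0000 - 37.0000 = 50.0000

IQR = 50.0000


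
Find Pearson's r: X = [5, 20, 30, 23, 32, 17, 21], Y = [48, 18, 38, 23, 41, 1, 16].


Mean X = 21.1429, Mean Y = 26.4286
SD X = 8.270923, SD Y = 15.351660
Cov = 3.224490
r = 3.224490/(8.270923*15.351660) = 0.0254

r = 0.0254


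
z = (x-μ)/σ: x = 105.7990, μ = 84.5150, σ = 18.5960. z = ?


z = (105.7990 - 84.5150)/18.5960
= 21.2840/18.5960
= 1.1445

z = 1.1445


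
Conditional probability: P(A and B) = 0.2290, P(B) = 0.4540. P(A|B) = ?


P(A|B) = 0.2290/0.4540 = 0.5044

P(A|B) = 0.5044


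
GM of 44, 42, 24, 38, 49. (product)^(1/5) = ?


Product = 44 × 42 × 24 × 38 × 49 = 82583424
GM = 82583424^(1/5) = 38.3159

GM = 38.3159


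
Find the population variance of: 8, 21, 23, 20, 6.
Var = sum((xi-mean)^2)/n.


Mean = 15.6000
Squared deviations: 57.7600, 29.1600, 54.7600, 19.3600, 92.1600
Sum = 253.2000
Variance = 253.2000/5 = 50.6400

Variance = 50.6400


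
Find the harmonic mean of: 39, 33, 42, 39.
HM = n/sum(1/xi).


Sum of reciprocals = 1/39 + 1/33 + 1/42 + 1/39 = 0.105395
HM = 4/0.105395 = 37.9526

HM = 37.9526


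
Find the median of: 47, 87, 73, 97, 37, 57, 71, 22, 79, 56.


Sorted: 22, 37, 47, 56, 57, 71, 73, 79, 87, 97
n = 10 (even)
Middle values: 57 and 71
Median = (57+71)/2 = 64.0000

Median = 64.0000


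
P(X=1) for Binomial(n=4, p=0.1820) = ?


C(4,1) = 4
p^1 = 0.182000
(1-p)^3 = 0.547343
P = 4 * 0.182000 * 0.547343 = 0.3985

P(X=1) = 0.3985


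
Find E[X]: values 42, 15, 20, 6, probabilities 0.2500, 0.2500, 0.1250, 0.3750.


E[X] = 42*0.2500 + 15*0.2500 + 20*0.1250 + 6*0.3750
= 10.5000 + 3.7500 + 2.5000 + 2.2500
= 19.0000

E[X] = 19.0000


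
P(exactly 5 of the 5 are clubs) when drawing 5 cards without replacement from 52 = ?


Hypergeometric: P(X=5) = C(13,5)·C(39,0) / C(52,5)
= 1287 × 1 / 2598960
= 1287/2598960 = 0.0005

P = 0.0005


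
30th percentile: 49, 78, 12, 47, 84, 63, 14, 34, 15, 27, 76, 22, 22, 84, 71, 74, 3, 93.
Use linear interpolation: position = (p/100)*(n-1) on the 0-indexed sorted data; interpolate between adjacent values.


Sorted: 3, 12, 14, 15, 22, 22, 27, 34, 47, 49, 63, 71, 74, 76, 78, 84, 84, 93
n = 18
Index = 30/100 * 17 = 5.1000
Lower = data[5] = 22, Upper = data[6] = 27
P30 = 22 + 0.1000*(5) = 22.5000

P30 = 22.5000


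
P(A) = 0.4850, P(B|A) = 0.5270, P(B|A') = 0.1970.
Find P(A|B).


P(B) = P(B|A)*P(A) + P(B|A')*P(A')
= 0.5270*0.4850 + 0.1970*0.5150
= 0.255595 + 0.101455 = 0.357050
P(A|B) = 0.255595/0.357050 = 0.7159

P(A|B) = 0.7159


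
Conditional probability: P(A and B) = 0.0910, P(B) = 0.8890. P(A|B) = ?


P(A|B) = 0.0910/0.8890 = 0.1024

P(A|B) = 0.1024


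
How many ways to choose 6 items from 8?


C(8,6) = 8!/(6! × 2!)
= 40320/(720 × 2)
= 28

C(8,6) = 28


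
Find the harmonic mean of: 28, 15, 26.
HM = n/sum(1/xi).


Sum of reciprocals = 1/28 + 1/15 + 1/26 = 0.140842
HM = 3/0.140842 = 21.3004

HM = 21.3004


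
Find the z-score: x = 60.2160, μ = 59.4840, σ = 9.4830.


z = (60.2160 - 59.4840)/9.4830
= 0.7320/9.4830
= 0.0772

z = 0.0772


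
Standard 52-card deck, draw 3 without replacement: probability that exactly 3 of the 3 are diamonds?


Hypergeometric: P(X=3) = C(13,3)·C(39,0) / C(52,3)
= 286 × 1 / 22100
= 286/22100 = 0.0129

P = 0.0129


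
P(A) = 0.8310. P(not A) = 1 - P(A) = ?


P(not A) = 1 - 0.8310 = 0.1690

P(not A) = 0.1690


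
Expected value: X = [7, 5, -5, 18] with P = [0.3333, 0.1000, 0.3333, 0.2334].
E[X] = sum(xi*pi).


E[X] = 7*0.3333 + 5*0.1000 - 5*0.3333 + 18*0.2334
= 2.3331 + 0.5000 - 1.6665 + 4.2012
= 5.3678

E[X] = 5.3678


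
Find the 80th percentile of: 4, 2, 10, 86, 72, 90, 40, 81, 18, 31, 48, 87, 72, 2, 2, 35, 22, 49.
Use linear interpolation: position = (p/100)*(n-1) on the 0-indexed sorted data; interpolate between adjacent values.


Sorted: 2, 2, 2, 4, 10, 18, 22, 31, 35, 40, 48, 49, 72, 72, 81, 86, 87, 90
n = 18
Index = 80/100 * 17 = 13.6000
Lower = data[13] = 72, Upper = data[14] = 81
P80 = 72 + 0.6000*(9) = 77.4000

P80 = 77.4000


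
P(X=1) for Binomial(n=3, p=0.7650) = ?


C(3,1) = 3
p^1 = 0.765000
(1-p)^2 = 0.055225
P = 3 * 0.765000 * 0.055225 = 0.1267

P(X=1) = 0.1267


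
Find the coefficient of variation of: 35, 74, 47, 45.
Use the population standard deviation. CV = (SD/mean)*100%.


Mean = 50.2500
SD = 14.4460
CV = (14.4460/50.2500)*100 = 28.7483%

CV = 28.7483%


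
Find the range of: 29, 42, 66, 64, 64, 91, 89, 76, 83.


Max = 91, Min = 29
Range = 91 - 29 = 62

Range = 62


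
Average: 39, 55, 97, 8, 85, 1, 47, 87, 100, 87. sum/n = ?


Sum = 39 + 55 + 97 + 8 + 85 + 1 + 47 + 87 + 100 + 87 = 606
n = 10
Mean = 606/10 = 60.6000

Mean = 60.6000


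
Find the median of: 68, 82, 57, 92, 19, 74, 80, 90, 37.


Sorted: 19, 37, 57, 68, 74, 80, 82, 90, 92
n = 9 (odd)
Middle value = 74

Median = 74


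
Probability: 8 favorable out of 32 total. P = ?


P = 8/32 = 0.2500

P = 0.2500


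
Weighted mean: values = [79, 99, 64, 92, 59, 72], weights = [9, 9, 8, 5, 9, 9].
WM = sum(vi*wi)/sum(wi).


Numerator = 79*9 + 99*9 + 64*8 + 92*5 + 59*9 + 72*9 = 3753
Denominator = 9 + 9 + 8 + 5 + 9 + 9 = 49
WM = 3753/49 = 76.5918

WM = 76.5918


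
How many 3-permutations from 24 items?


P(24,3) = 24!/21!
= 620448401733239439360000/51090942171709440000
= 12144

P(24,3) = 12144


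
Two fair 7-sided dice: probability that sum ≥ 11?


Total outcomes = 7×7 = 49
Favorable (sum ≥ 11): 10
P = 10/49 = 0.2041

P = 0.2041


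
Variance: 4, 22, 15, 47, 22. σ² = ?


Mean = 22.0000
Squared deviations: 324.0000, 0, 49.0000, 625.0000, 0
Sum = 998.0000
Variance = 998.0000/5 = 199.6000

Variance = 199.6000


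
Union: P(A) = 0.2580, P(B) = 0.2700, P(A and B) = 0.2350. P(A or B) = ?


P(A∪B) = 0.2580 + 0.2700 - 0.2350
= 0.5280 - 0.2350
= 0.2930

P(A∪B) = 0.2930


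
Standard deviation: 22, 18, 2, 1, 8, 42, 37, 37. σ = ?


Mean = 20.8750
Variance = 236.6094
SD = sqrt(236.6094) = 15.3821

SD = 15.3821


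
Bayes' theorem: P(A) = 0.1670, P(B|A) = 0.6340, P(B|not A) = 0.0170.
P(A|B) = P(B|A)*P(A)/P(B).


P(B) = P(B|A)*P(A) + P(B|A')*P(A')
= 0.6340*0.1670 + 0.0170*0.8330
= 0.105878 + 0.014161 = 0.120039
P(A|B) = 0.105878/0.120039 = 0.8820

P(A|B) = 0.8820


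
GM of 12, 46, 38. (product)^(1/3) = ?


Product = 12 × 46 × 38 = 20976
GM = 20976^(1/3) = 27.5787

GM = 27.5787


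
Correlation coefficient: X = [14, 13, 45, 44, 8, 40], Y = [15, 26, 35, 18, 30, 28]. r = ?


Mean X = 27.3333, Mean Y = 25.3333
SD X = 15.849991, SD Y = 6.871843
Cov = 20.055556
r = 20.055556/(15.849991*6.871843) = 0.1841

r = 0.1841


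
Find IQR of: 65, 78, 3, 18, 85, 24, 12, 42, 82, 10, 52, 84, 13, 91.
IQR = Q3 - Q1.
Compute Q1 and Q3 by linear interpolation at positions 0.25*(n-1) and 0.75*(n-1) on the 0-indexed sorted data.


Sorted: 3, 10, 12, 13, 18, 24, 42, 52, 65, 78, 82, 84, 85, 91
Q1 (25th %ile) = 14.2500
Q3 (75th %ile) = 81.0000
IQR = 81.0000 - 14.2500 = 66.7500

IQR = 66.7500


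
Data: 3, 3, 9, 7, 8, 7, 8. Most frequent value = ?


Frequencies: 3:2, 7:2, 8:2, 9:1
Max frequency = 2
Mode = 3, 7, 8

Mode = 3, 7, 8


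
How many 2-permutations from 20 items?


P(20,2) = 20!/18!
= 2432902008176640000/6402373705728000
= 380

P(20,2) = 380


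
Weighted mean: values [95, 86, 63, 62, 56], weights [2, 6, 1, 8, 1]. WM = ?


Numerator = 95*2 + 86*6 + 63*1 + 62*8 + 56*1 = 1321
Denominator = 2 + 6 + 1 + 8 + 1 = 18
WM = 1321/18 = 73.3889

WM = 73.3889


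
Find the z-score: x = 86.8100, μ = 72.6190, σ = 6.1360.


z = (86.8100 - 72.6190)/6.1360
= 14.1910/6.1360
= 2.3127

z = 2.3127


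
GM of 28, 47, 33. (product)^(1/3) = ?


Product = 28 × 47 × 33 = 43428
GM = 43428^(1/3) = 35.1498

GM = 35.1498


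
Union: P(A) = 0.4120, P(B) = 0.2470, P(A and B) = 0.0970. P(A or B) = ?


P(A∪B) = 0.4120 + 0.2470 - 0.0970
= 0.6590 - 0.0970
= 0.5620

P(A∪B) = 0.5620


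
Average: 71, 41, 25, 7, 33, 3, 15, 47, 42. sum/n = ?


Sum = 71 + 41 + 25 + 7 + 33 + 3 + 15 + 47 + 42 = 284
n = 9
Mean = 284/9 = 31.5556

Mean = 31.5556


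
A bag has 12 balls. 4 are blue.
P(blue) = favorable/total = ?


P = 4/12 = 0.3333

P = 0.3333


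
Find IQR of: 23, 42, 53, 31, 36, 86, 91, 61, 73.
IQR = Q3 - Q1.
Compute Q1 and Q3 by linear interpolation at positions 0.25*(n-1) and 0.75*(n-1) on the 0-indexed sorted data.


Sorted: 23, 31, 36, 42, 53, 61, 73, 86, 91
Q1 (25th %ile) = 36.0000
Q3 (75th %ile) = 73.0000
IQR = 73.0000 - 36.0000 = 37.0000

IQR = 37.0000


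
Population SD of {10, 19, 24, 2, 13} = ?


Mean = 13.6000
Variance = 57.0400
SD = sqrt(57.0400) = 7.5525

SD = 7.5525


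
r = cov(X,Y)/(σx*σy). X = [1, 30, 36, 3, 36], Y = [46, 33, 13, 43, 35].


Mean X = 21.2000, Mean Y = 34.0000
SD X = 15.841717, SD Y = 11.558547
Cov = -142.200000
r = -142.200000/(15.841717*11.558547) = -0.7766

r = -0.7766


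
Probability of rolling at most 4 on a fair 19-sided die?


Favorable outcomes (roll ≤ 4): 4
Total outcomes = 19
P = 4/19 = 0.2105

P = 0.2105


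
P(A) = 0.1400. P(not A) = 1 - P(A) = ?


P(not A) = 1 - 0.1400 = 0.8600

P(not A) = 0.8600


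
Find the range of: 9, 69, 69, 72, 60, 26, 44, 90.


Max = 90, Min = 9
Range = 90 - 9 = 81

Range = 81


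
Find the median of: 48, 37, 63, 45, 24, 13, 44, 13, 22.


Sorted: 13, 13, 22, 24, 37, 44, 45, 48, 63
n = 9 (odd)
Middle value = 37

Median = 37


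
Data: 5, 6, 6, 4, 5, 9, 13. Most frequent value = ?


Frequencies: 4:1, 5:2, 6:2, 9:1, 13:1
Max frequency = 2
Mode = 5, 6

Mode = 5, 6


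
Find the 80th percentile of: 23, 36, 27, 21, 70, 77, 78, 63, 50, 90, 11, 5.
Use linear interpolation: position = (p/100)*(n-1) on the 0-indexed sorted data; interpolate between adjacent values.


Sorted: 5, 11, 21, 23, 27, 36, 50, 63, 70, 77, 78, 90
n = 12
Index = 80/100 * 11 = 8.8000
Lower = data[8] = 70, Upper = data[9] = 77
P80 = 70 + 0.8000*(7) = 75.6000

P80 = 75.6000


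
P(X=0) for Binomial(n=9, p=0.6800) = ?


C(9,0) = 1
p^0 = 1.000000
(1-p)^9 = 3.518437e-05
P = 1 * 1.000000 * 3.518437e-05 = 3.5184e-05

P(X=0) = 3.5184e-05


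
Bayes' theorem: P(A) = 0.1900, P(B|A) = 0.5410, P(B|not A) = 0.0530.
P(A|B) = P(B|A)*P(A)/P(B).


P(B) = P(B|A)*P(A) + P(B|A')*P(A')
= 0.5410*0.1900 + 0.0530*0.8100
= 0.102790 + 0.042930 = 0.145720
P(A|B) = 0.102790/0.145720 = 0.7054

P(A|B) = 0.7054


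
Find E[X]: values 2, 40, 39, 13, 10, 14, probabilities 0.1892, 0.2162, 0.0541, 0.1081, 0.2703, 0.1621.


E[X] = 2*0.1892 + 40*0.2162 + 39*0.0541 + 13*0.1081 + 10*0.2703 + 14*0.1621
= 0.3784 + 8.6480 + 2.1099 + 1.4053 + 2.7030 + 2.2694
= 17.5140

E[X] = 17.5140


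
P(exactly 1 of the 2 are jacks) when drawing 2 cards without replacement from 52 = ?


Hypergeometric: P(X=1) = C(4,1)·C(48,1) / C(52,2)
= 4 × 48 / 1326
= 192/1326 = 0.1448

P = 0.1448


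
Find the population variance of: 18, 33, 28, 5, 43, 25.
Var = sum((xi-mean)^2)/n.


Mean = 25.3333
Squared deviations: 53.7778, 58.7778, 7.1111, 413.4444, 312.1111, 0.1111
Sum = 845.3333
Variance = 845.3333/6 = 140.8889

Variance = 140.8889


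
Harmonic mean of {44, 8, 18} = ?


Sum of reciprocals = 1/44 + 1/8 + 1/18 = 0.203283
HM = 3/0.203283 = 14.7578

HM = 14.7578


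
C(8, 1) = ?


C(8,1) = 8!/(1! × 7!)
= 40320/(1 × 5040)
= 8

C(8,1) = 8


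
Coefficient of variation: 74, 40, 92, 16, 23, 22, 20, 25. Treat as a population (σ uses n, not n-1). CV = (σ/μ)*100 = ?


Mean = 39.0000
SD = 26.6130
CV = (26.6130/39.0000)*100 = 68.2384%

CV = 68.2384%


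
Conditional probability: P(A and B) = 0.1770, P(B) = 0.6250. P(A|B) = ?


P(A|B) = 0.1770/0.6250 = 0.2832

P(A|B) = 0.2832


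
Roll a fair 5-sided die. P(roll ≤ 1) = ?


Favorable outcomes (roll ≤ 1): 1
Total outcomes = 5
P = 1/5 = 0.2000

P = 0.2000


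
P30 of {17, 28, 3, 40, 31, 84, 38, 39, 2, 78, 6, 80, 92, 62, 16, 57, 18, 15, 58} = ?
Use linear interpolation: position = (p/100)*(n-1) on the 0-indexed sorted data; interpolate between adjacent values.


Sorted: 2, 3, 6, 15, 16, 17, 18, 28, 31, 38, 39, 40, 57, 58, 62, 78, 80, 84, 92
n = 19
Index = 30/100 * 18 = 5.4000
Lower = data[5] = 17, Upper = data[6] = 18
P30 = 17 + 0.4000*(1) = 17.4000

P30 = 17.4000


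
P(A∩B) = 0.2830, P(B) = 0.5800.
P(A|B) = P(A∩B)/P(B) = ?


P(A|B) = 0.2830/0.5800 = 0.4879

P(A|B) = 0.4879


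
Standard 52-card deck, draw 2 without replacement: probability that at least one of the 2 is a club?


P(at least one) = 1 - P(none)
P(none) = (39/52) × (38/51) = 0.558824
P(at least one) = 1 - 0.558824 = 0.4412

P = 0.4412


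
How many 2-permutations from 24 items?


P(24,2) = 24!/22!
= 620448401733239439360000/1124000727777607680000
= 552

P(24,2) = 552


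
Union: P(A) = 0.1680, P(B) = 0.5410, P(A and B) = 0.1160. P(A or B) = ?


P(A∪B) = 0.1680 + 0.5410 - 0.1160
= 0.7090 - 0.1160
= 0.5930

P(A∪B) = 0.5930


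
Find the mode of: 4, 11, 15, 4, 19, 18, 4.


Frequencies: 4:3, 11:1, 15:1, 18:1, 19:1
Max frequency = 3
Mode = 4

Mode = 4


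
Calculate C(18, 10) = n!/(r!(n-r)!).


C(18,10) = 18!/(10! × 8!)
= 6402373705728000/(3628800 × 40320)
= 43758

C(18,10) = 43758


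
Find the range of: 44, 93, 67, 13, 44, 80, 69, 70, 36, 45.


Max = 93, Min = 13
Range = 93 - 13 = 80

Range = 80


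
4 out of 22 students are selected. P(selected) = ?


P = 4/22 = 0.1818

P = 0.1818


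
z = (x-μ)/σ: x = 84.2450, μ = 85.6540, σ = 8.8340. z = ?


z = (84.2450 - 85.6540)/8.8340
= -1.4090/8.8340
= -0.1595

z = -0.1595


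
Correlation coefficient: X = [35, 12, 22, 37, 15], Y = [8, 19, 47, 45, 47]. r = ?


Mean X = 24.2000, Mean Y = 33.2000
SD X = 10.186265, SD Y = 16.473008
Cov = -21.040000
r = -21.040000/(10.186265*16.473008) = -0.1254

r = -0.1254


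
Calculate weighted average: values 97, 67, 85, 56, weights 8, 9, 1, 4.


Numerator = 97*8 + 67*9 + 85*1 + 56*4 = 1688
Denominator = 8 + 9 + 1 + 4 = 22
WM = 1688/22 = 76.7273

WM = 76.7273


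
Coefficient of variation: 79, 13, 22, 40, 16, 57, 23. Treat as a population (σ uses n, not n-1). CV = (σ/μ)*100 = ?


Mean = 35.7143
SD = 22.6761
CV = (22.6761/35.7143)*100 = 63.4930%

CV = 63.4930%


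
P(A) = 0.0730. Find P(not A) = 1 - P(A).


P(not A) = 1 - 0.0730 = 0.9270

P(not A) = 0.9270


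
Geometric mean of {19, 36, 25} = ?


Product = 19 × 36 × 25 = 17100
GM = 17100^(1/3) = 25.7631

GM = 25.7631


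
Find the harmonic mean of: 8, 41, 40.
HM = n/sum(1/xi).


Sum of reciprocals = 1/8 + 1/41 + 1/40 = 0.174390
HM = 3/0.174390 = 17.2028

HM = 17.2028


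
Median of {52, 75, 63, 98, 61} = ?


Sorted: 52, 61, 63, 75, 98
n = 5 (odd)
Middle value = 63

Median = 63


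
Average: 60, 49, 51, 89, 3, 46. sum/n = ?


Sum = 60 + 49 + 51 + 89 + 3 + 46 = 298
n = 6
Mean = 298/6 = 49.6667

Mean = 49.6667


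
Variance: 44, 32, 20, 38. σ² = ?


Mean = 33.5000
Squared deviations: 110.2500, 2.2500, 182.2500, 20.2500
Sum = 315.0000
Variance = 315.0000/4 = 78.7500

Variance = 78.7500


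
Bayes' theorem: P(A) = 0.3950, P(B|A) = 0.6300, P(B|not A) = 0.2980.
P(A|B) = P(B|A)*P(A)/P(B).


P(B) = P(B|A)*P(A) + P(B|A')*P(A')
= 0.6300*0.3950 + 0.2980*0.6050
= 0.248850 + 0.180290 = 0.429140
P(A|B) = 0.248850/0.429140 = 0.5799

P(A|B) = 0.5799


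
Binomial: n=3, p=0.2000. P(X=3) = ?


C(3,3) = 1
p^3 = 0.008000
(1-p)^0 = 1.000000
P = 1 * 0.008000 * 1.000000 = 0.0080

P(X=3) = 0.0080


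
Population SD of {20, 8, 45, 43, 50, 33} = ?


Mean = 33.1667
Variance = 221.1389
SD = sqrt(221.1389) = 14.8707

SD = 14.8707


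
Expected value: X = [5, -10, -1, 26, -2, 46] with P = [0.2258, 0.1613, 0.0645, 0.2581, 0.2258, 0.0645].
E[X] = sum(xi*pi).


E[X] = 5*0.2258 - 10*0.1613 - 1*0.0645 + 26*0.2581 - 2*0.2258 + 46*0.0645
= 1.1290 - 1.6130 - 0.0645 + 6.7106 - 0.4516 + 2.9670
= 8.6775

E[X] = 8.6775


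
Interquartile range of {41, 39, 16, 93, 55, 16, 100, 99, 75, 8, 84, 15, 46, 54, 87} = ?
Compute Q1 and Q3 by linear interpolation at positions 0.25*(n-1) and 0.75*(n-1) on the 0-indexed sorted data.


Sorted: 8, 15, 16, 16, 39, 41, 46, 54, 55, 75, 84, 87, 93, 99, 100
Q1 (25th %ile) = 27.5000
Q3 (75th %ile) = 85.5000
IQR = 85.5000 - 27.5000 = 58.0000

IQR = 58.0000


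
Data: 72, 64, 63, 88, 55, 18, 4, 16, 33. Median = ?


Sorted: 4, 16, 18, 33, 55, 63, 64, 72, 88
n = 9 (odd)
Middle value = 55

Median = 55


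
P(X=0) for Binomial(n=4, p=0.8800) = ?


C(4,0) = 1
p^0 = 1.000000
(1-p)^4 = 0.000207
P = 1 * 1.000000 * 0.000207 = 0.0002

P(X=0) = 0.0002


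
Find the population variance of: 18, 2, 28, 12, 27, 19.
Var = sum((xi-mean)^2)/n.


Mean = 17.6667
Squared deviations: 0.1111, 245.4444, 106.7778, 32.1111, 87.1111, 1.7778
Sum = 473.3333
Variance = 473.3333/6 = 78.8889

Variance = 78.8889


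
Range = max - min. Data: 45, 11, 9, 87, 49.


Max = 87, Min = 9
Range = 87 - 9 = 78

Range = 78


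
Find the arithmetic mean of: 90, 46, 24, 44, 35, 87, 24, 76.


Sum = 90 + 46 + 24 + 44 + 35 + 87 + 24 + 76 = 426
n = 8
Mean = 426/8 = 53.2500

Mean = 53.2500


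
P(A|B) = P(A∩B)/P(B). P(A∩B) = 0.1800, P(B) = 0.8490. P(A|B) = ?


P(A|B) = 0.1800/0.8490 = 0.2120

P(A|B) = 0.2120


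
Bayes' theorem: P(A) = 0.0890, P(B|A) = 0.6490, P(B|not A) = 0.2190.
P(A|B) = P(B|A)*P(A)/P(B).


P(B) = P(B|A)*P(A) + P(B|A')*P(A')
= 0.6490*0.0890 + 0.2190*0.9110
= 0.057761 + 0.199509 = 0.257270
P(A|B) = 0.057761/0.257270 = 0.2245

P(A|B) = 0.2245


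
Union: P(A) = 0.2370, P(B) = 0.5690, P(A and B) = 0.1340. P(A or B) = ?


P(A∪B) = 0.2370 + 0.5690 - 0.1340
= 0.8060 - 0.1340
= 0.6720

P(A∪B) = 0.6720


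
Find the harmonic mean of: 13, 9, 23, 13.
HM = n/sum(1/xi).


Sum of reciprocals = 1/13 + 1/9 + 1/23 + 1/13 = 0.308436
HM = 4/0.308436 = 12.9687

HM = 12.9687


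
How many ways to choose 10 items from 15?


C(15,10) = 15!/(10! × 5!)
= 1307674368000/(3628800 × 120)
= 3003

C(15,10) = 3003


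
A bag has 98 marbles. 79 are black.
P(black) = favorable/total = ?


P = 79/98 = 0.8061

P = 0.8061


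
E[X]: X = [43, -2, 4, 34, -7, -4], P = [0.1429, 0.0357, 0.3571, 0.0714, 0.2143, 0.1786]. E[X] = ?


E[X] = 43*0.1429 - 2*0.0357 + 4*0.3571 + 34*0.0714 - 7*0.2143 - 4*0.1786
= 6.1447 - 0.0714 + 1.4284 + 2.4276 - 1.5001 - 0.7144
= 7.7148

E[X] = 7.7148
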